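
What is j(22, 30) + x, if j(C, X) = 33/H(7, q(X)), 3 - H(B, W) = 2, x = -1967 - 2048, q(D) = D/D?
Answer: -3982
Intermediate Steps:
q(D) = 1
x = -4015
H(B, W) = 1 (H(B, W) = 3 - 1*2 = 3 - 2 = 1)
j(C, X) = 33 (j(C, X) = 33/1 = 33*1 = 33)
j(22, 30) + x = 33 - 4015 = -3982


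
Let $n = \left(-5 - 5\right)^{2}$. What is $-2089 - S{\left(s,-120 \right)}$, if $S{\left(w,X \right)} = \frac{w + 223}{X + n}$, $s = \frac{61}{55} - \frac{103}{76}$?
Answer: $- \frac{173709289}{83600} \approx -2077.9$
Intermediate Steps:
$n = 100$ ($n = \left(-10\right)^{2} = 100$)
$s = - \frac{1029}{4180}$ ($s = 61 \cdot \frac{1}{55} - \frac{103}{76} = \frac{61}{55} - \frac{103}{76} = - \frac{1029}{4180} \approx -0.24617$)
$S{\left(w,X \right)} = \frac{223 + w}{100 + X}$ ($S{\left(w,X \right)} = \frac{w + 223}{X + 100} = \frac{223 + w}{100 + X}$)
$-2089 - S{\left(s,-120 \right)} = -2089 - \frac{223 - \frac{1029}{4180}}{100 - 120} = -2089 - \frac{1}{-20} \cdot \frac{931111}{4180} = -2089 - \left(- \frac{1}{20}\right) \frac{931111}{4180} = -2089 - - \frac{931111}{83600} = -2089 + \frac{931111}{83600} = - \frac{173709289}{83600}$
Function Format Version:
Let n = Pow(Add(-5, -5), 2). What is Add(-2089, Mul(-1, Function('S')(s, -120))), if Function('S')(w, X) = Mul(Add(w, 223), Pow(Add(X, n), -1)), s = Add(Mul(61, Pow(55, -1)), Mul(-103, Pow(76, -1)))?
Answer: Rational(-173709289, 83600) ≈ -2077.9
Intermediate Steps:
n = 100 (n = Pow(-10, 2) = 100)
s = Rational(-1029, 4180) (s = Add(Mul(61, Rational(1, 55)), Mul(-103, Rational(1, 76))) = Add(Rational(61, 55), Rational(-103, 76)) = Rational(-1029, 4180) ≈ -0.24617)
Function('S')(w, X) = Mul(Pow(Add(100, X), -1), Add(223, w)) (Function('S')(w, X) = Mul(Add(w, 223), Pow(Add(X, 100), -1)) = Mul(Add(223, w), Pow(Add(100, X), -1)) = Mul(Pow(Add(100, X), -1), Add(223, w)))
Add(-2089, Mul(-1, Function('S')(s, -120))) = Add(-2089, Mul(-1, Mul(Pow(Add(100, -120), -1), Add(223, Rational(-1029, 4180))))) = Add(-2089, Mul(-1, Mul(Pow(-20, -1), Rational(931111, 4180)))) = Add(-2089, Mul(-1, Mul(Rational(-1, 20), Rational(931111, 4180)))) = Add(-2089, Mul(-1, Rational(-931111, 83600))) = Add(-2089, Rational(931111, 83600)) = Rational(-173709289, 83600)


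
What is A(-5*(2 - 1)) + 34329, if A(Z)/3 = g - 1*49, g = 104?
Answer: 34494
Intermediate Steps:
A(Z) = 165 (A(Z) = 3*(104 - 1*49) = 3*(104 - 49) = 3*55 = 165)
A(-5*(2 - 1)) + 34329 = 165 + 34329 = 34494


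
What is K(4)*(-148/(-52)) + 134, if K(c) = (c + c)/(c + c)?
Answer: 1779/13 ≈ 136.85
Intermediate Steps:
K(c) = 1 (K(c) = (2*c)/((2*c)) = (2*c)*(1/(2*c)) = 1)
K(4)*(-148/(-52)) + 134 = 1*(-148/(-52)) + 134 = 1*(-148*(-1/52)) + 134 = 1*(37/13) + 134 = 37/13 + 134 = 1779/13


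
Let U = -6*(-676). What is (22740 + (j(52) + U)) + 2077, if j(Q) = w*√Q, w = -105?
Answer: 28873 - 210*√13 ≈ 28116.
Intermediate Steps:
U = 4056
j(Q) = -105*√Q
(22740 + (j(52) + U)) + 2077 = (22740 + (-210*√13 + 4056)) + 2077 = (22740 + (4056 - 210*√13)) + 2077 = (26796 - 210*√13) + 2077 = 28873 - 210*√13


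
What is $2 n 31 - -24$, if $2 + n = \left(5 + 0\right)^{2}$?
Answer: $1450$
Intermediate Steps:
$n = 23$ ($n = -2 + \left(5 + 0\right)^{2} = -2 + 5^{2} = -2 + 25 = 23$)
$2 n 31 - -24 = 2 \cdot 23 \cdot 31 - -24 = 46 \cdot 31 + 24 = 1426 + 24 = 1450$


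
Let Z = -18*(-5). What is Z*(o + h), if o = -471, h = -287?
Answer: -68220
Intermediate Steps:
Z = 90
Z*(o + h) = 90*(-471 - 287) = 90*(-758) = -68220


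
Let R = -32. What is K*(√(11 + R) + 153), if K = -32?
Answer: -4896 - 32*I*√21 ≈ -4896.0 - 146.64*I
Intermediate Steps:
K*(√(11 + R) + 153) = -32*(√(11 - 32) + 153) = -32*(√(-21) + 153) = -32*(I*√21 + 153) = -32*(153 + I*√21) = -4896 - 32*I*√21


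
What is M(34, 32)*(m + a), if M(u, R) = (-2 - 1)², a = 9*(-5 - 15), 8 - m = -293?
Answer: 1089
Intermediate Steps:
m = 301 (m = 8 - 1*(-293) = 8 + 293 = 301)
a = -180 (a = 9*(-20) = -180)
M(u, R) = 9 (M(u, R) = (-3)² = 9)
M(34, 32)*(m + a) = 9*(301 - 180) = 9*121 = 1089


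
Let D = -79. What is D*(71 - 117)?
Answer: 3634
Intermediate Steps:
D*(71 - 117) = -79*(71 - 117) = -79*(-46) = 3634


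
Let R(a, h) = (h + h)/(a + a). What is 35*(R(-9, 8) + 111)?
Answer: 34685/9 ≈ 3853.9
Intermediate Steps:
R(a, h) = h/a (R(a, h) = (2*h)/((2*a)) = (2*h)*(1/(2*a)) = h/a)
35*(R(-9, 8) + 111) = 35*(8/(-9) + 111) = 35*(8*(-⅑) + 111) = 35*(-8/9 + 111) = 35*(991/9) = 34685/9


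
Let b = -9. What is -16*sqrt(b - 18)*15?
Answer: -720*I*sqrt(3) ≈ -1247.1*I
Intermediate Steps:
-16*sqrt(b - 18)*15 = -16*sqrt(-9 - 18)*15 = -48*I*sqrt(3)*15 = -720*I*sqrt(3)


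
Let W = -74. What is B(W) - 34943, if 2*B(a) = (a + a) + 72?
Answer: -34981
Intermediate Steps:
B(a) = 36 + a (B(a) = ((a + a) + 72)/2 = (2*a + 72)/2 = (72 + 2*a)/2 = 36 + a)
B(W) - 34943 = (36 - 74) - 34943 = -38 - 34943 = -34981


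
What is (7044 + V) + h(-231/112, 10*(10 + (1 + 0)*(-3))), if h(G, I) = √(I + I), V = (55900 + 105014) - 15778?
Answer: 152180 + 2*√35 ≈ 1.5219e+5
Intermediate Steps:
V = 145136 (V = 160914 - 15778 = 145136)
h(G, I) = √2*√I (h(G, I) = √(2*I) = √2*√I)
(7044 + V) + h(-231/112, 10*(10 + (1 + 0)*(-3))) = (7044 + 145136) + √2*√(10*(10 + (1 + 0)*(-3))) = 152180 + √2*√(10*(10 + 1*(-3))) = 152180 + √2*√(10*(10 - 3)) = 152180 + √2*√(10*7) = 152180 + √2*√70 = 152180 + 2*√35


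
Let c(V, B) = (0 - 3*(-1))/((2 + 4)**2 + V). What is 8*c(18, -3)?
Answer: 4/9 ≈ 0.44444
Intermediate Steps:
c(V, B) = 3/(36 + V) (c(V, B) = (0 + 3)/(6**2 + V) = 3/(36 + V))
8*c(18, -3) = 8*(3/(36 + 18)) = 8*(3/54) = 8*(3*(1/54)) = 8*(1/18) = 4/9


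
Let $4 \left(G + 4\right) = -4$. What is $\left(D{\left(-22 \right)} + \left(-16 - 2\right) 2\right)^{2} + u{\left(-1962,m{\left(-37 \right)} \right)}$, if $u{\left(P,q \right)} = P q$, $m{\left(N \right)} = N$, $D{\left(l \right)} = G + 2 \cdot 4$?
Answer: $73683$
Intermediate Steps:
$G = -5$ ($G = -4 + \frac{1}{4} \left(-4\right) = -4 - 1 = -5$)
$D{\left(l \right)} = 3$ ($D{\left(l \right)} = -5 + 2 \cdot 4 = -5 + 8 = 3$)
$\left(D{\left(-22 \right)} + \left(-16 - 2\right) 2\right)^{2} + u{\left(-1962,m{\left(-37 \right)} \right)} = \left(3 + \left(-16 - 2\right) 2\right)^{2} - -72594 = \left(3 - 36\right)^{2} + 72594 = \left(-33\right)^{2} + 72594 = 1089 + 72594 = 73683$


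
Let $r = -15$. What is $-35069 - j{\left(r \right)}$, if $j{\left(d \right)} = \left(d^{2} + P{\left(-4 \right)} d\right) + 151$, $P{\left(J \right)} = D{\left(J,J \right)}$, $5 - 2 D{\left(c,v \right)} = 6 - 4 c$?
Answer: $- \frac{71145}{2} \approx -35573.0$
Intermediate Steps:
$D{\left(c,v \right)} = - \frac{1}{2} + 2 c$ ($D{\left(c,v \right)} = \frac{5}{2} - \frac{6 - 4 c}{2} = \frac{5}{2} + \left(-3 + 2 c\right) = - \frac{1}{2} + 2 c$)
$P{\left(J \right)} = - \frac{1}{2} + 2 J$
$j{\left(d \right)} = 151 + d^{2} - \frac{17 d}{2}$ ($j{\left(d \right)} = \left(d^{2} + \left(- \frac{1}{2} + 2 \left(-4\right)\right) d\right) + 151 = \left(d^{2} + \left(- \frac{1}{2} - 8\right) d\right) + 151 = \left(d^{2} - \frac{17 d}{2}\right) + 151 = 151 + d^{2} - \frac{17 d}{2}$)
$-35069 - j{\left(r \right)} = -35069 - \left(151 + \left(-15\right)^{2} - - \frac{255}{2}\right) = -35069 - \left(151 + 225 + \frac{255}{2}\right) = -35069 - \frac{1007}{2} = - \frac{71145}{2}$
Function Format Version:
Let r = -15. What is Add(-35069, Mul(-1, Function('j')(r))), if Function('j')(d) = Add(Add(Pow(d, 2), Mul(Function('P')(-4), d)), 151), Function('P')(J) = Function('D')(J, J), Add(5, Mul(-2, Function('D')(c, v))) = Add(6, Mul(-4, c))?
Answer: Rational(-71145, 2) ≈ -35573.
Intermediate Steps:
Function('D')(c, v) = Add(Rational(-1, 2), Mul(2, c)) (Function('D')(c, v) = Add(Rational(5, 2), Mul(Rational(-1, 2), Add(6, Mul(-4, c)))) = Add(Rational(5, 2), Add(-3, Mul(2, c))) = Add(Rational(-1, 2), Mul(2, c)))
Function('P')(J) = Add(Rational(-1, 2), Mul(2, J))
Function('j')(d) = Add(151, Pow(d, 2), Mul(Rational(-17, 2), d)) (Function('j')(d) = Add(Add(Pow(d, 2), Mul(Add(Rational(-1, 2), Mul(2, -4)), d)), 151) = Add(Add(Pow(d, 2), Mul(Add(Rational(-1, 2), -8), d)), 151) = Add(Add(Pow(d, 2), Mul(Rational(-17, 2), d)), 151) = Add(151, Pow(d, 2), Mul(Rational(-17, 2), d)))
Add(-35069, Mul(-1, Function('j')(r))) = Add(-35069, Mul(-1, Add(151, Pow(-15, 2), Mul(Rational(-17, 2), -15)))) = Add(-35069, Mul(-1, Add(151, 225, Rational(255, 2)))) = Add(-35069, Mul(-1, Rational(1007, 2))) = Add(-35069, Rational(-1007, 2)) = Rational(-71145, 2)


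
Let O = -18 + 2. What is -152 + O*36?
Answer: -728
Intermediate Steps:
O = -16
-152 + O*36 = -152 - 16*36 = -152 - 576 = -728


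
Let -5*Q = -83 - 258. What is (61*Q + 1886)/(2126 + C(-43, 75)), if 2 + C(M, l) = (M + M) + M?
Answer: 10077/3325 ≈ 3.0307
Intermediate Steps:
C(M, l) = -2 + 3*M (C(M, l) = -2 + ((M + M) + M) = -2 + (2*M + M) = -2 + 3*M)
Q = 341/5 (Q = -(-83 - 258)/5 = -⅕*(-341) = 341/5 ≈ 68.200)
(61*Q + 1886)/(2126 + C(-43, 75)) = (61*(341/5) + 1886)/(2126 + (-2 + 3*(-43))) = (20801/5 + 1886)/(2126 + (-2 - 129)) = 30231/(5*(2126 - 131)) = (30231/5)/1995 = (30231/5)*(1/1995) = 10077/3325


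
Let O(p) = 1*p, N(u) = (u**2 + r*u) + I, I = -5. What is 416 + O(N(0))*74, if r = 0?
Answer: 46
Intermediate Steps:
N(u) = -5 + u**2 (N(u) = (u**2 + 0*u) - 5 = (u**2 + 0) - 5 = u**2 - 5 = -5 + u**2)
O(p) = p
416 + O(N(0))*74 = 416 + (-5 + 0**2)*74 = 416 + (-5 + 0)*74 = 416 - 5*74 = 416 - 370 = 46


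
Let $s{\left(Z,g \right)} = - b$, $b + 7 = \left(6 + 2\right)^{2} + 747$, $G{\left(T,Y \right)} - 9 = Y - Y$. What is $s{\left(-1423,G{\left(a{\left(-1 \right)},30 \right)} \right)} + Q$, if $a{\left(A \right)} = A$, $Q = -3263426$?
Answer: $-3264230$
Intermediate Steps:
$G{\left(T,Y \right)} = 9$ ($G{\left(T,Y \right)} = 9 + \left(Y - Y\right) = 9 + 0 = 9$)
$b = 804$ ($b = -7 + \left(\left(6 + 2\right)^{2} + 747\right) = -7 + \left(8^{2} + 747\right) = -7 + \left(64 + 747\right) = -7 + 811 = 804$)
$s{\left(Z,g \right)} = -804$ ($s{\left(Z,g \right)} = \left(-1\right) 804 = -804$)
$s{\left(-1423,G{\left(a{\left(-1 \right)},30 \right)} \right)} + Q = -804 - 3263426 = -3264230$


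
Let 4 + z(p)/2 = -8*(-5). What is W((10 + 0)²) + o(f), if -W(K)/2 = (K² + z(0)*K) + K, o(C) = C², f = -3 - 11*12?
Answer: -16375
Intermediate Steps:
f = -135 (f = -3 - 132 = -135)
z(p) = 72 (z(p) = -8 + 2*(-8*(-5)) = -8 + 2*40 = -8 + 80 = 72)
W(K) = -146*K - 2*K² (W(K) = -2*((K² + 72*K) + K) = -2*(K² + 73*K) = -146*K - 2*K²)
W((10 + 0)²) + o(f) = -2*(10 + 0)²*(73 + (10 + 0)²) + (-135)² = -2*10²*(73 + 10²) + 18225 = -2*100*(73 + 100) + 18225 = -2*100*173 + 18225 = -34600 + 18225 = -16375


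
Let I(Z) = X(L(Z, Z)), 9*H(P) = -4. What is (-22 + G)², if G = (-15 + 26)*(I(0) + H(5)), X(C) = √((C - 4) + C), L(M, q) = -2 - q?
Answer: -19844/81 - 10648*I*√2/9 ≈ -244.99 - 1673.2*I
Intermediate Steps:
X(C) = √(-4 + 2*C) (X(C) = √((-4 + C) + C) = √(-4 + 2*C))
H(P) = -4/9 (H(P) = (⅑)*(-4) = -4/9)
I(Z) = √(-8 - 2*Z) (I(Z) = √(-4 + 2*(-2 - Z)) = √(-4 + (-4 - 2*Z)) = √(-8 - 2*Z))
G = -44/9 + 22*I*√2 (G = (-15 + 26)*(√(-8 - 2*0) - 4/9) = 11*(√(-8 + 0) - 4/9) = 11*(√(-8) - 4/9) = 11*(2*I*√2 - 4/9) = 11*(-4/9 + 2*I*√2) = -44/9 + 22*I*√2 ≈ -4.8889 + 31.113*I)
(-22 + G)² = (-22 + (-44/9 + 22*I*√2))² = (-242/9 + 22*I*√2)²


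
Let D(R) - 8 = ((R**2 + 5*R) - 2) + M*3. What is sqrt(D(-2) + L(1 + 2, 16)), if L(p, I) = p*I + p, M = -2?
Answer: 3*sqrt(5) ≈ 6.7082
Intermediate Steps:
L(p, I) = p + I*p (L(p, I) = I*p + p = p + I*p)
D(R) = R**2 + 5*R (D(R) = 8 + (((R**2 + 5*R) - 2) - 2*3) = 8 + ((-2 + R**2 + 5*R) - 6) = 8 + (-8 + R**2 + 5*R) = R**2 + 5*R)
sqrt(D(-2) + L(1 + 2, 16)) = sqrt(-2*(5 - 2) + (1 + 2)*(1 + 16)) = sqrt(-2*3 + 3*17) = sqrt(-6 + 51) = sqrt(45) = 3*sqrt(5)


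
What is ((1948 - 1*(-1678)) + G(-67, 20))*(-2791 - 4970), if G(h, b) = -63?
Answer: -27652443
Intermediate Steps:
((1948 - 1*(-1678)) + G(-67, 20))*(-2791 - 4970) = ((1948 - 1*(-1678)) - 63)*(-2791 - 4970) = ((1948 + 1678) - 63)*(-7761) = (3626 - 63)*(-7761) = 3563*(-7761) = -27652443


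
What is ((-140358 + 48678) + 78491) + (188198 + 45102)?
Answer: 220111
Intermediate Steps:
((-140358 + 48678) + 78491) + (188198 + 45102) = (-91680 + 78491) + 233300 = -13189 + 233300 = 220111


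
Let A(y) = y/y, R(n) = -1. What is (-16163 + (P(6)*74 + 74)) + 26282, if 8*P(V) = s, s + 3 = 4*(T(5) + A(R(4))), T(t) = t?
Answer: 41549/4 ≈ 10387.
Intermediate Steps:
A(y) = 1
s = 21 (s = -3 + 4*(5 + 1) = -3 + 4*6 = -3 + 24 = 21)
P(V) = 21/8 (P(V) = (⅛)*21 = 21/8)
(-16163 + (P(6)*74 + 74)) + 26282 = (-16163 + ((21/8)*74 + 74)) + 26282 = (-16163 + (777/4 + 74)) + 26282 = (-16163 + 1073/4) + 26282 = -63579/4 + 26282 = 41549/4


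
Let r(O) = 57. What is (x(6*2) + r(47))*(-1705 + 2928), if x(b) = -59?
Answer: -2446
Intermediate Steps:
(x(6*2) + r(47))*(-1705 + 2928) = (-59 + 57)*(-1705 + 2928) = -2*1223 = -2446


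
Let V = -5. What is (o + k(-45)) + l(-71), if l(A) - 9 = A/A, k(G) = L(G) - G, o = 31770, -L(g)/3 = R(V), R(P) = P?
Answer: 31840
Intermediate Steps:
L(g) = 15 (L(g) = -3*(-5) = 15)
k(G) = 15 - G
l(A) = 10 (l(A) = 9 + A/A = 9 + 1 = 10)
(o + k(-45)) + l(-71) = (31770 + (15 - 1*(-45))) + 10 = (31770 + (15 + 45)) + 10 = (31770 + 60) + 10 = 31830 + 10 = 31840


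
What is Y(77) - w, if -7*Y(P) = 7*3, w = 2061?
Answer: -2064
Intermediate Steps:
Y(P) = -3
Y(77) - w = -3 - 1*2061 = -3 - 2061 = -2064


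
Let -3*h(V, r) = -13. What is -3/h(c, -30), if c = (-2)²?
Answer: -9/13 ≈ -0.69231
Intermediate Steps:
c = 4
h(V, r) = 13/3 (h(V, r) = -⅓*(-13) = 13/3)
-3/h(c, -30) = -3/13/3 = -3*3/13 = -9/13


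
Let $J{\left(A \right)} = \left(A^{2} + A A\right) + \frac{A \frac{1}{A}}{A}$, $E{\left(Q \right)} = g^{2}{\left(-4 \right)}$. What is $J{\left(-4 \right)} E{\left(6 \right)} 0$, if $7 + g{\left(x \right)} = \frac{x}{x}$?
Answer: $0$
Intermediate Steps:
$g{\left(x \right)} = -6$ ($g{\left(x \right)} = -7 + \frac{x}{x} = -7 + 1 = -6$)
$E{\left(Q \right)} = 36$ ($E{\left(Q \right)} = \left(-6\right)^{2} = 36$)
$J{\left(A \right)} = \frac{1}{A} + 2 A^{2}$ ($J{\left(A \right)} = \left(A^{2} + A^{2}\right) + 1 \frac{1}{A} = 2 A^{2} + \frac{1}{A} = \frac{1}{A} + 2 A^{2}$)
$J{\left(-4 \right)} E{\left(6 \right)} 0 = \frac{1 + 2 \left(-4\right)^{3}}{-4} \cdot 36 \cdot 0 = - \frac{1 + 2 \left(-64\right)}{4} \cdot 36 \cdot 0 = - \frac{1 - 128}{4} \cdot 36 \cdot 0 = \left(- \frac{1}{4}\right) \left(-127\right) 36 \cdot 0 = \frac{127}{4} \cdot 36 \cdot 0 = 1143 \cdot 0 = 0$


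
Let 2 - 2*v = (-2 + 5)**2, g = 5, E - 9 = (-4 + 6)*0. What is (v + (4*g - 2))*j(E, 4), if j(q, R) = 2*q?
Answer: 261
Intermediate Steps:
E = 9 (E = 9 + (-4 + 6)*0 = 9 + 2*0 = 9 + 0 = 9)
v = -7/2 (v = 1 - (-2 + 5)**2/2 = 1 - 1/2*3**2 = 1 - 1/2*9 = 1 - 9/2 = -7/2 ≈ -3.5000)
(v + (4*g - 2))*j(E, 4) = (-7/2 + (4*5 - 2))*(2*9) = (-7/2 + (20 - 2))*18 = (-7/2 + 18)*18 = (29/2)*18 = 261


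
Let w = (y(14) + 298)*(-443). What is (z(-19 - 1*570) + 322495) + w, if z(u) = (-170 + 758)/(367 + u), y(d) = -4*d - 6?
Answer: 8063941/37 ≈ 2.1794e+5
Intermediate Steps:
y(d) = -6 - 4*d
w = -104548 (w = ((-6 - 4*14) + 298)*(-443) = ((-6 - 56) + 298)*(-443) = (-62 + 298)*(-443) = 236*(-443) = -104548)
z(u) = 588/(367 + u)
(z(-19 - 1*570) + 322495) + w = (588/(367 + (-19 - 1*570)) + 322495) - 104548 = (588/(367 + (-19 - 570)) + 322495) - 104548 = (588/(367 - 589) + 322495) - 104548 = (588/(-222) + 322495) - 104548 = (588*(-1/222) + 322495) - 104548 = (-98/37 + 322495) - 104548 = 11932217/37 - 104548 = 8063941/37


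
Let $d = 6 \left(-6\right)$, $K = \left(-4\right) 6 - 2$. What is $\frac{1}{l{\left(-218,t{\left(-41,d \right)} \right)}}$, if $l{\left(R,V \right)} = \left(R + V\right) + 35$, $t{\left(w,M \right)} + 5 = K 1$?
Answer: $- \frac{1}{214} \approx -0.0046729$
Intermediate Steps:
$K = -26$ ($K = -24 - 2 = -26$)
$d = -36$
$t{\left(w,M \right)} = -31$ ($t{\left(w,M \right)} = -5 - 26 = -31$)
$l{\left(R,V \right)} = 35 + R + V$
$\frac{1}{l{\left(-218,t{\left(-41,d \right)} \right)}} = \frac{1}{35 - 218 - 31} = \frac{1}{-214} = - \frac{1}{214}$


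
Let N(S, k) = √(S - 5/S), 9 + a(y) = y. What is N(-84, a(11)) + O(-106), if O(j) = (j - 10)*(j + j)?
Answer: 24592 + I*√148071/42 ≈ 24592.0 + 9.1619*I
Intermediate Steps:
a(y) = -9 + y
O(j) = 2*j*(-10 + j) (O(j) = (-10 + j)*(2*j) = 2*j*(-10 + j))
N(-84, a(11)) + O(-106) = √(-84 - 5/(-84)) + 2*(-106)*(-10 - 106) = √(-84 - 5*(-1/84)) + 2*(-106)*(-116) = √(-84 + 5/84) + 24592 = √(-7051/84) + 24592 = I*√148071/42 + 24592 = 24592 + I*√148071/42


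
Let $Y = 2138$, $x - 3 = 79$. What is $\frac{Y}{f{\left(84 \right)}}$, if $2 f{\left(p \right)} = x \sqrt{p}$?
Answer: $\frac{1069 \sqrt{21}}{861} \approx 5.6896$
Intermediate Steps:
$x = 82$ ($x = 3 + 79 = 82$)
$f{\left(p \right)} = 41 \sqrt{p}$ ($f{\left(p \right)} = \frac{82 \sqrt{p}}{2} = 41 \sqrt{p}$)
$\frac{Y}{f{\left(84 \right)}} = \frac{2138}{41 \sqrt{84}} = \frac{2138}{41 \cdot 2 \sqrt{21}} = \frac{2138}{82 \sqrt{21}} = 2138 \frac{\sqrt{21}}{1722} = \frac{1069 \sqrt{21}}{861}$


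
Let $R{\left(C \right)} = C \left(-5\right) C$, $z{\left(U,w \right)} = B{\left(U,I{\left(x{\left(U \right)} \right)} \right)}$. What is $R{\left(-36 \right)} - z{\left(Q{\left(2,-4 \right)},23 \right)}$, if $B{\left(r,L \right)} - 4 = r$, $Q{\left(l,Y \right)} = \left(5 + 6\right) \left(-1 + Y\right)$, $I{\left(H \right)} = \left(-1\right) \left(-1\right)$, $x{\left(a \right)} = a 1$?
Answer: $-6429$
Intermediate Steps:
$x{\left(a \right)} = a$
$I{\left(H \right)} = 1$
$Q{\left(l,Y \right)} = -11 + 11 Y$ ($Q{\left(l,Y \right)} = 11 \left(-1 + Y\right) = -11 + 11 Y$)
$B{\left(r,L \right)} = 4 + r$
$z{\left(U,w \right)} = 4 + U$
$R{\left(C \right)} = - 5 C^{2}$ ($R{\left(C \right)} = - 5 C C = - 5 C^{2}$)
$R{\left(-36 \right)} - z{\left(Q{\left(2,-4 \right)},23 \right)} = - 5 \left(-36\right)^{2} - \left(4 + \left(-11 + 11 \left(-4\right)\right)\right) = \left(-5\right) 1296 - \left(4 - 55\right) = -6480 - \left(4 - 55\right) = -6480 - -51 = -6480 + 51 = -6429$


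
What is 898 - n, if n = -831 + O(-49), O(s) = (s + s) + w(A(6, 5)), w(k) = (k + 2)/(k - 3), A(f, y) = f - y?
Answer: 3657/2 ≈ 1828.5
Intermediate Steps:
w(k) = (2 + k)/(-3 + k)
O(s) = -3/2 + 2*s (O(s) = (s + s) + (2 + (6 - 1*5))/(-3 + (6 - 1*5)) = 2*s + (2 + (6 - 5))/(-3 + (6 - 5)) = 2*s + (2 + 1)/(-3 + 1) = 2*s + 3/(-2) = 2*s - ½*3 = 2*s - 3/2 = -3/2 + 2*s)
n = -1861/2 (n = -831 + (-3/2 + 2*(-49)) = -831 + (-3/2 - 98) = -831 - 199/2 = -1861/2 ≈ -930.50)
898 - n = 898 - 1*(-1861/2) = 898 + 1861/2 = 3657/2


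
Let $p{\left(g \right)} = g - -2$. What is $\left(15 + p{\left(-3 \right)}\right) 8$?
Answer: $112$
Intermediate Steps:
$p{\left(g \right)} = 2 + g$ ($p{\left(g \right)} = g + 2 = 2 + g$)
$\left(15 + p{\left(-3 \right)}\right) 8 = \left(15 + \left(2 - 3\right)\right) 8 = \left(15 - 1\right) 8 = 14 \cdot 8 = 112$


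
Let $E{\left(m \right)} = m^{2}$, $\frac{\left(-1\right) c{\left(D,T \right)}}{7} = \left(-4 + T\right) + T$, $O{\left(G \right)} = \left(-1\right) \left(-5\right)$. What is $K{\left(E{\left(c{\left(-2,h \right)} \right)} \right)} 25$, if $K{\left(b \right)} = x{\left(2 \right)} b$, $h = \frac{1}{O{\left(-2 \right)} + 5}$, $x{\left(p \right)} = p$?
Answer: $35378$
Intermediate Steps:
$O{\left(G \right)} = 5$
$h = \frac{1}{10}$ ($h = \frac{1}{5 + 5} = \frac{1}{10} \approx 0.1$)
$c{\left(D,T \right)} = 28 - 14 T$ ($c{\left(D,T \right)} = - 7 \left(\left(-4 + T\right) + T\right) = - 7 \left(-4 + 2 T\right) = 28 - 14 T$)
$K{\left(b \right)} = 2 b$
$K{\left(E{\left(c{\left(-2,h \right)} \right)} \right)} 25 = 2 \left(28 - \frac{7}{5}\right)^{2} \cdot 25 = 2 \left(\frac{133}{5}\right)^{2} \cdot 25 = 2 \cdot \frac{17689}{25} \cdot 25 = \frac{35378}{25} \cdot 25 = 35378$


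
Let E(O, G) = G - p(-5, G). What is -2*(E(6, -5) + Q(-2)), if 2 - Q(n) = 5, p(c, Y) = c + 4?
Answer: 14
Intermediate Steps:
p(c, Y) = 4 + c
Q(n) = -3 (Q(n) = 2 - 1*5 = 2 - 5 = -3)
E(O, G) = 1 + G (E(O, G) = G - (4 - 5) = G - 1*(-1) = G + 1 = 1 + G)
-2*(E(6, -5) + Q(-2)) = -2*((1 - 5) - 3) = -2*(-4 - 3) = -2*(-7) = 14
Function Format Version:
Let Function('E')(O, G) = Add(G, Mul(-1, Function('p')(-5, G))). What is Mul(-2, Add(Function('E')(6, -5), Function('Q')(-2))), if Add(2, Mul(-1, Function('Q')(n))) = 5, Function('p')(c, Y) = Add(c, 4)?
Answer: 14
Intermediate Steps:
Function('p')(c, Y) = Add(4, c)
Function('Q')(n) = -3 (Function('Q')(n) = Add(2, Mul(-1, 5)) = Add(2, -5) = -3)
Function('E')(O, G) = Add(1, G) (Function('E')(O, G) = Add(G, Mul(-1, Add(4, -5))) = Add(G, Mul(-1, -1)) = Add(G, 1) = Add(1, G))
Mul(-2, Add(Function('E')(6, -5), Function('Q')(-2))) = Mul(-2, Add(Add(1, -5), -3)) = Mul(-2, Add(-4, -3)) = Mul(-2, -7) = 14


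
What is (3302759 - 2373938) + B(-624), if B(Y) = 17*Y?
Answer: 918213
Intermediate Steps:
(3302759 - 2373938) + B(-624) = (3302759 - 2373938) + 17*(-624) = 928821 - 10608 = 918213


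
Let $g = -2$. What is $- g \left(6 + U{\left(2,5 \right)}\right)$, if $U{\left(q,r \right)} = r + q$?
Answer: $26$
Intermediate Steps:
$U{\left(q,r \right)} = q + r$
$- g \left(6 + U{\left(2,5 \right)}\right) = \left(-1\right) \left(-2\right) \left(6 + \left(2 + 5\right)\right) = 2 \left(6 + 7\right) = 2 \cdot 13 = 26$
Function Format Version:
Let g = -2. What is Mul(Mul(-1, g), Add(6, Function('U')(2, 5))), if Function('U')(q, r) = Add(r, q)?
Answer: 26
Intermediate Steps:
Function('U')(q, r) = Add(q, r)
Mul(Mul(-1, g), Add(6, Function('U')(2, 5))) = Mul(Mul(-1, -2), Add(6, Add(2, 5))) = Mul(2, Add(6, 7)) = Mul(2, 13) = 26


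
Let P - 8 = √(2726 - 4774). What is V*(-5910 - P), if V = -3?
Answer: 17754 + 96*I*√2 ≈ 17754.0 + 135.76*I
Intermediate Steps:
P = 8 + 32*I*√2 (P = 8 + √(2726 - 4774) = 8 + √(-2048) = 8 + 32*I*√2 ≈ 8.0 + 45.255*I)
V*(-5910 - P) = -3*(-5910 - (8 + 32*I*√2)) = -3*(-5910 + (-8 - 32*I*√2)) = -3*(-5918 - 32*I*√2) = 17754 + 96*I*√2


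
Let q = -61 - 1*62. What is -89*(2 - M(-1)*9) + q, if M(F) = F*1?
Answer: -1102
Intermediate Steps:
M(F) = F
q = -123 (q = -61 - 62 = -123)
-89*(2 - M(-1)*9) + q = -89*(2 - 1*(-1)*9) - 123 = -89*(2 + 1*9) - 123 = -89*(2 + 9) - 123 = -89*11 - 123 = -979 - 123 = -1102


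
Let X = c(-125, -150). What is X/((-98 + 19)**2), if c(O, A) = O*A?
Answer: 18750/6241 ≈ 3.0043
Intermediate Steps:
c(O, A) = A*O
X = 18750 (X = -150*(-125) = 18750)
X/((-98 + 19)**2) = 18750/((-98 + 19)**2) = 18750/((-79)**2) = 18750/6241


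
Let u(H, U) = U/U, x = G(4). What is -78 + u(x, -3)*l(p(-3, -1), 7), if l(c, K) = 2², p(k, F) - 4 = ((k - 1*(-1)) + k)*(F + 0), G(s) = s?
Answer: -74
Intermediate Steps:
x = 4
p(k, F) = 4 + F*(1 + 2*k) (p(k, F) = 4 + ((k - 1*(-1)) + k)*(F + 0) = 4 + ((k + 1) + k)*F = 4 + ((1 + k) + k)*F = 4 + (1 + 2*k)*F = 4 + F*(1 + 2*k))
l(c, K) = 4
u(H, U) = 1
-78 + u(x, -3)*l(p(-3, -1), 7) = -78 + 1*4 = -78 + 4 = -74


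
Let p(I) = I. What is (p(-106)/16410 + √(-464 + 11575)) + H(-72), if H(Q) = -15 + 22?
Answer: 57382/8205 + √11111 ≈ 112.40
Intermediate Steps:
H(Q) = 7
(p(-106)/16410 + √(-464 + 11575)) + H(-72) = (-106/16410 + √(-464 + 11575)) + 7 = (-106*1/16410 + √11111) + 7 = (-53/8205 + √11111) + 7 = 57382/8205 + √11111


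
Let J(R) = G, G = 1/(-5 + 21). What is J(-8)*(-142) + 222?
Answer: 1705/8 ≈ 213.13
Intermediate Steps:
G = 1/16 ≈ 0.062500
J(R) = 1/16
J(-8)*(-142) + 222 = (1/16)*(-142) + 222 = -71/8 + 222 = 1705/8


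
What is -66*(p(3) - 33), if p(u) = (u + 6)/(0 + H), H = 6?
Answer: 2079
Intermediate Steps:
p(u) = 1 + u/6 (p(u) = (u + 6)/(0 + 6) = (6 + u)/6 = (6 + u)*(1/6) = 1 + u/6)
-66*(p(3) - 33) = -66*((1 + (1/6)*3) - 33) = -66*((1 + 1/2) - 33) = -66*(3/2 - 33) = -66*(-63/2) = 2079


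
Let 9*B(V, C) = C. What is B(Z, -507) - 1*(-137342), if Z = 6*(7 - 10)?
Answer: 411857/3 ≈ 1.3729e+5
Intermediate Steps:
Z = -18 (Z = 6*(-3) = -18)
B(V, C) = C/9
B(Z, -507) - 1*(-137342) = (⅑)*(-507) - 1*(-137342) = -169/3 + 137342 = 411857/3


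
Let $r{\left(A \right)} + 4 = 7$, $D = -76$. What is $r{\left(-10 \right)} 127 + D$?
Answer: $305$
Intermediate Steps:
$r{\left(A \right)} = 3$ ($r{\left(A \right)} = -4 + 7 = 3$)
$r{\left(-10 \right)} 127 + D = 3 \cdot 127 - 76 = 381 - 76 = 305$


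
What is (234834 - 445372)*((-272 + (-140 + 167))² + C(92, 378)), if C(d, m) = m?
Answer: -12717126814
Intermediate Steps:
(234834 - 445372)*((-272 + (-140 + 167))² + C(92, 378)) = (234834 - 445372)*((-272 + (-140 + 167))² + 378) = -210538*((-272 + 27)² + 378) = -210538*((-245)² + 378) = -210538*(60025 + 378) = -210538*60403 = -12717126814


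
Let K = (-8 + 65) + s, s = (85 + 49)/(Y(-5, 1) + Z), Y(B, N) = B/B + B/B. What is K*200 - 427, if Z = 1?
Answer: 59719/3 ≈ 19906.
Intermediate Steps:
Y(B, N) = 2 (Y(B, N) = 1 + 1 = 2)
s = 134/3 (s = (85 + 49)/(2 + 1) = 134/3 ≈ 44.667)
K = 305/3 (K = (-8 + 65) + 134/3 = 57 + 134/3 = 305/3 ≈ 101.67)
K*200 - 427 = (305/3)*200 - 427 = 61000/3 - 427 = 59719/3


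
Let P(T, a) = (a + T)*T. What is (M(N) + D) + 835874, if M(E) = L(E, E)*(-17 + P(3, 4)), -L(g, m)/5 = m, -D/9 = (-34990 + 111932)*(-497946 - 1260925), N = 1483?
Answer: 1217980278552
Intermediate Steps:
P(T, a) = T*(T + a) (P(T, a) = (T + a)*T = T*(T + a))
D = 1217979472338 (D = -9*(-34990 + 111932)*(-497946 - 1260925) = -692478*(-1758871) = -9*(-135331052482) = 1217979472338)
L(g, m) = -5*m
M(E) = -20*E (M(E) = (-5*E)*(-17 + 3*(3 + 4)) = (-5*E)*(-17 + 3*7) = (-5*E)*(-17 + 21) = -5*E*4 = -20*E)
(M(N) + D) + 835874 = (-20*1483 + 1217979472338) + 835874 = (-29660 + 1217979472338) + 835874 = 1217979442678 + 835874 = 1217980278552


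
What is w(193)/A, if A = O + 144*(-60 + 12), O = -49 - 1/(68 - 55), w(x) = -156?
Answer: 1014/45247 ≈ 0.022410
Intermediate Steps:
O = -638/13 (O = -49 - 1/13 = -638/13 ≈ -49.077)
A = -90494/13 (A = -638/13 + 144*(-60 + 12) = -638/13 + 144*(-48) = -638/13 - 6912 = -90494/13 ≈ -6961.1)
w(193)/A = -156/(-90494/13) = -156*(-13/90494) = 1014/45247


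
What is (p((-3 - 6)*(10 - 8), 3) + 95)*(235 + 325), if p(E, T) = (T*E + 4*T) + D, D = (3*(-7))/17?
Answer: 492800/17 ≈ 28988.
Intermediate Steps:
D = -21/17 (D = -21*1/17 = -21/17 ≈ -1.2353)
p(E, T) = -21/17 + 4*T + E*T (p(E, T) = (T*E + 4*T) - 21/17 = (E*T + 4*T) - 21/17 = (4*T + E*T) - 21/17 = -21/17 + 4*T + E*T)
(p((-3 - 6)*(10 - 8), 3) + 95)*(235 + 325) = ((-21/17 + 4*3 + ((-3 - 6)*(10 - 8))*3) + 95)*(235 + 325) = ((-21/17 + 12 - 9*2*3) + 95)*560 = ((-21/17 + 12 - 18*3) + 95)*560 = ((-21/17 + 12 - 54) + 95)*560 = (-735/17 + 95)*560 = (880/17)*560 = 492800/17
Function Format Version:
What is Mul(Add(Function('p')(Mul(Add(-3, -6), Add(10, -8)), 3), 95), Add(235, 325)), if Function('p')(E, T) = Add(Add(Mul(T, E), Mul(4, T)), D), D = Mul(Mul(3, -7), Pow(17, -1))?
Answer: Rational(492800, 17) ≈ 28988.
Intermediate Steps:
D = Rational(-21, 17) (D = Mul(-21, Rational(1, 17)) = Rational(-21, 17) ≈ -1.2353)
Function('p')(E, T) = Add(Rational(-21, 17), Mul(4, T), Mul(E, T)) (Function('p')(E, T) = Add(Add(Mul(T, E), Mul(4, T)), Rational(-21, 17)) = Add(Add(Mul(E, T), Mul(4, T)), Rational(-21, 17)) = Add(Add(Mul(4, T), Mul(E, T)), Rational(-21, 17)) = Add(Rational(-21, 17), Mul(4, T), Mul(E, T)))
Mul(Add(Function('p')(Mul(Add(-3, -6), Add(10, -8)), 3), 95), Add(235, 325)) = Mul(Add(Add(Rational(-21, 17), Mul(4, 3), Mul(Mul(Add(-3, -6), Add(10, -8)), 3)), 95), Add(235, 325)) = Mul(Add(Add(Rational(-21, 17), 12, Mul(Mul(-9, 2), 3)), 95), 560) = Mul(Add(Add(Rational(-21, 17), 12, Mul(-18, 3)), 95), 560) = Mul(Add(Add(Rational(-21, 17), 12, -54), 95), 560) = Mul(Add(Rational(-735, 17), 95), 560) = Mul(Rational(880, 17), 560) = Rational(492800, 17)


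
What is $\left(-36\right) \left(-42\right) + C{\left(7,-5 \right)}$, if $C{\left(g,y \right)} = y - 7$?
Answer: $1500$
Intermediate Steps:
$C{\left(g,y \right)} = -7 + y$ ($C{\left(g,y \right)} = y - 7 = -7 + y$)
$\left(-36\right) \left(-42\right) + C{\left(7,-5 \right)} = \left(-36\right) \left(-42\right) - 12 = 1512 - 12 = 1500$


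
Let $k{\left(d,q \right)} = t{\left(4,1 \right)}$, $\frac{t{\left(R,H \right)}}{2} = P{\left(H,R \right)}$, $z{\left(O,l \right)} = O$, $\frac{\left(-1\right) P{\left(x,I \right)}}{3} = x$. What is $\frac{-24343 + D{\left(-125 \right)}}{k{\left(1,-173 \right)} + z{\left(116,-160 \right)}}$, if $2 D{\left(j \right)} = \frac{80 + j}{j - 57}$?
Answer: $- \frac{8860807}{40040} \approx -221.3$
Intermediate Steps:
$P{\left(x,I \right)} = - 3 x$
$t{\left(R,H \right)} = - 6 H$ ($t{\left(R,H \right)} = 2 \left(- 3 H\right) = - 6 H$)
$D{\left(j \right)} = \frac{80 + j}{2 \left(-57 + j\right)}$ ($D{\left(j \right)} = \frac{\left(80 + j\right) \frac{1}{j - 57}}{2} = \frac{\left(80 + j\right) \frac{1}{-57 + j}}{2} = \frac{\frac{1}{-57 + j} \left(80 + j\right)}{2} = \frac{80 + j}{2 \left(-57 + j\right)}$)
$k{\left(d,q \right)} = -6$ ($k{\left(d,q \right)} = \left(-6\right) 1 = -6$)
$\frac{-24343 + D{\left(-125 \right)}}{k{\left(1,-173 \right)} + z{\left(116,-160 \right)}} = \frac{-24343 + \frac{80 - 125}{2 \left(-57 - 125\right)}}{-6 + 116} = \frac{-24343 + \frac{1}{2} \frac{1}{-182} \left(-45\right)}{110} = \left(-24343 + \frac{1}{2} \left(- \frac{1}{182}\right) \left(-45\right)\right) \frac{1}{110} = \left(-24343 + \frac{45}{364}\right) \frac{1}{110} = \left(- \frac{8860807}{364}\right) \frac{1}{110} = - \frac{8860807}{40040}$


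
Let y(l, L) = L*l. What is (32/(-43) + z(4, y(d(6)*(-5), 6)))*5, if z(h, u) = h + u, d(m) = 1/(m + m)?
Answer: 325/86 ≈ 3.7791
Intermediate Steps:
d(m) = 1/(2*m)
(32/(-43) + z(4, y(d(6)*(-5), 6)))*5 = (32/(-43) + (4 + 6*(((1/2)/6)*(-5))))*5 = (32*(-1/43) + (4 + 6*(((1/2)*(1/6))*(-5))))*5 = (-32/43 + (4 + 6*((1/12)*(-5))))*5 = (-32/43 + (4 + 6*(-5/12)))*5 = (-32/43 + (4 - 5/2))*5 = (-32/43 + 3/2)*5 = (65/86)*5 = 325/86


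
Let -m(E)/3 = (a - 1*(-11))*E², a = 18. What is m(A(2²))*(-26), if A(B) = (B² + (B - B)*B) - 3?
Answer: 382278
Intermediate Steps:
A(B) = -3 + B² (A(B) = (B² + 0*B) - 3 = (B² + 0) - 3 = B² - 3 = -3 + B²)
m(E) = -87*E² (m(E) = -3*(18 - 1*(-11))*E² = -3*(18 + 11)*E² = -87*E²)
m(A(2²))*(-26) = -87*(-3 + (2²)²)²*(-26) = -87*(-3 + 4²)²*(-26) = -87*(-3 + 16)²*(-26) = -87*13²*(-26) = -87*169*(-26) = -14703*(-26) = 382278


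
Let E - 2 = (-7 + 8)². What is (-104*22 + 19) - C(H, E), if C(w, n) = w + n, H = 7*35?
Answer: -2517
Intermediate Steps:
H = 245
E = 3 (E = 2 + (-7 + 8)² = 2 + 1² = 2 + 1 = 3)
C(w, n) = n + w
(-104*22 + 19) - C(H, E) = (-104*22 + 19) - (3 + 245) = (-2288 + 19) - 1*248 = -2269 - 248 = -2517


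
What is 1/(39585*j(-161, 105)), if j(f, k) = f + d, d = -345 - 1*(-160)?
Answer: -1/13696410 ≈ -7.3012e-8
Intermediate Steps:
d = -185 (d = -345 + 160 = -185)
j(f, k) = -185 + f (j(f, k) = f - 185 = -185 + f)
1/(39585*j(-161, 105)) = 1/(39585*(-185 - 161)) = (1/39585)/(-346) = (1/39585)*(-1/346) = -1/13696410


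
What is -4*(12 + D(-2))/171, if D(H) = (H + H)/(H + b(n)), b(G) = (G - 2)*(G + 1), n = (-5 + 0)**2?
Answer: -7148/25479 ≈ -0.28054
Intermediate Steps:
n = 25 (n = (-5)**2 = 25)
b(G) = (1 + G)*(-2 + G) (b(G) = (-2 + G)*(1 + G) = (1 + G)*(-2 + G))
D(H) = 2*H/(598 + H) (D(H) = (H + H)/(H + (-2 + 25**2 - 1*25)) = (2*H)/(H + (-2 + 625 - 25)) = (2*H)/(H + 598) = (2*H)/(598 + H) = 2*H/(598 + H))
-4*(12 + D(-2))/171 = -4*(12 + 2*(-2)/(598 - 2))/171 = -4*(12 + 2*(-2)/596)*(1/171) = -4*(12 + 2*(-2)*(1/596))*(1/171) = -4*(12 - 1/149)*(1/171) = -4*1787/149*(1/171) = -7148/149*1/171 = -7148/25479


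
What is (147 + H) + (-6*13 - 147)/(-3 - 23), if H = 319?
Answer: 12341/26 ≈ 474.65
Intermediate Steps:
(147 + H) + (-6*13 - 147)/(-3 - 23) = (147 + 319) + (-6*13 - 147)/(-3 - 23) = 466 + (-78 - 147)/(-26) = 466 - 225*(-1/26) = 466 + 225/26 = 12341/26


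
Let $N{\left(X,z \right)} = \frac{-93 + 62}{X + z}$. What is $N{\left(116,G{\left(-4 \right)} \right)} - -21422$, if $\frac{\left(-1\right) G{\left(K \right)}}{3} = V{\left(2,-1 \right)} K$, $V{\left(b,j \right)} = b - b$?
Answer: $\frac{2484921}{116} \approx 21422.0$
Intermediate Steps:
$V{\left(b,j \right)} = 0$
$G{\left(K \right)} = 0$ ($G{\left(K \right)} = - 3 \cdot 0 K = \left(-3\right) 0 = 0$)
$N{\left(X,z \right)} = - \frac{31}{X + z}$
$N{\left(116,G{\left(-4 \right)} \right)} - -21422 = - \frac{31}{116 + 0} - -21422 = - \frac{31}{116} + 21422 = \frac{2484921}{116}$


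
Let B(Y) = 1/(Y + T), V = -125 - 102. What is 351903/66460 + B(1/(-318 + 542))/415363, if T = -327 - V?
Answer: 3274005499300771/618324954527020 ≈ 5.2950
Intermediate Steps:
V = -227
T = -100 (T = -327 - 1*(-227) = -327 + 227 = -100)
B(Y) = 1/(-100 + Y) (B(Y) = 1/(Y - 100) = 1/(-100 + Y))
351903/66460 + B(1/(-318 + 542))/415363 = 351903/66460 + 1/(-100 + 1/(-318 + 542)*415363) = 351903*(1/66460) + (1/415363)/(-100 + 1/224) = 351903/66460 + (1/415363)/(-100 + 1/224) = 351903/66460 + (1/415363)/(-22399/224) = 351903/66460 - 224/22399*1/415363 = 351903/66460 - 224/9303715837 = 3274005499300771/618324954527020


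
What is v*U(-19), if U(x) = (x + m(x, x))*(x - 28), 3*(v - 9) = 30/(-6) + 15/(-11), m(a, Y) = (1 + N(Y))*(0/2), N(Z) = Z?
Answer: 202711/33 ≈ 6142.8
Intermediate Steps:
m(a, Y) = 0 (m(a, Y) = (1 + Y)*(0/2) = (1 + Y)*(0*(½)) = (1 + Y)*0 = 0)
v = 227/33 (v = 9 + (30/(-6) + 15/(-11))/3 = 9 + (30*(-⅙) + 15*(-1/11))/3 = 9 + (-5 - 15/11)/3 = 9 + (⅓)*(-70/11) = 9 - 70/33 = 227/33 ≈ 6.8788)
U(x) = x*(-28 + x) (U(x) = (x + 0)*(x - 28) = x*(-28 + x))
v*U(-19) = 227*(-19*(-28 - 19))/33 = 227*(-19*(-47))/33 = (227/33)*893 = 202711/33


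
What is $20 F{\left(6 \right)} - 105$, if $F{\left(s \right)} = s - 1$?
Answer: $-5$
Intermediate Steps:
$F{\left(s \right)} = -1 + s$ ($F{\left(s \right)} = s - 1 = -1 + s$)
$20 F{\left(6 \right)} - 105 = 20 \left(-1 + 6\right) - 105 = 20 \cdot 5 - 105 = 100 - 105 = -5$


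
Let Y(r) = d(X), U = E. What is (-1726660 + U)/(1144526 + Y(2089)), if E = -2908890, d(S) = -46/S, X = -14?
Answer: -6489770/1602341 ≈ -4.0502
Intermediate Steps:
U = -2908890
Y(r) = 23/7 (Y(r) = -46/(-14) = -46*(-1/14) = 23/7)
(-1726660 + U)/(1144526 + Y(2089)) = (-1726660 - 2908890)/(1144526 + 23/7) = -4635550/8011705/7 = -4635550*7/8011705 = -6489770/1602341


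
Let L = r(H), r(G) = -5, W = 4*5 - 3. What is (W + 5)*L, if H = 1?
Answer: -110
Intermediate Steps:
W = 17 (W = 20 - 3 = 17)
L = -5
(W + 5)*L = (17 + 5)*(-5) = 22*(-5) = -110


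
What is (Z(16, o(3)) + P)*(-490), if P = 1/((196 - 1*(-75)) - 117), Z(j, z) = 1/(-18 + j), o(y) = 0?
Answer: 2660/11 ≈ 241.82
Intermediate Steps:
P = 1/154 (P = 1/((196 + 75) - 117) = 1/(271 - 117) = 1/154 ≈ 0.0064935)
(Z(16, o(3)) + P)*(-490) = (1/(-18 + 16) + 1/154)*(-490) = (1/(-2) + 1/154)*(-490) = (-½ + 1/154)*(-490) = -38/77*(-490) = 2660/11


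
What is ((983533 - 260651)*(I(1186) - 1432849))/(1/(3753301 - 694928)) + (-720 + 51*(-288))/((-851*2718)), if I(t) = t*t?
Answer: -7458359410496368107602/128501 ≈ -5.8041e+16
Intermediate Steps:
I(t) = t²
((983533 - 260651)*(I(1186) - 1432849))/(1/(3753301 - 694928)) + (-720 + 51*(-288))/((-851*2718)) = ((983533 - 260651)*(1186² - 1432849))/(1/(3753301 - 694928)) + (-720 + 51*(-288))/((-851*2718)) = (722882*(1406596 - 1432849))/(1/3058373) + (-720 - 14688)/(-2313018) = (722882*(-26253))/(1/3058373) - 15408*(-1/2313018) = -18977821146*3058373 + 856/128501 = -58041255791755458 + 856/128501 = -7458359410496368107602/128501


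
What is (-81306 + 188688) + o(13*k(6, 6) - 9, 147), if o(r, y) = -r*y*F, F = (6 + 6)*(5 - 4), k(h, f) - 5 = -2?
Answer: 54462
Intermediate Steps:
k(h, f) = 3 (k(h, f) = 5 - 2 = 3)
F = 12 (F = 12*1 = 12)
o(r, y) = -12*r*y (o(r, y) = -r*y*12 = -12*r*y)
(-81306 + 188688) + o(13*k(6, 6) - 9, 147) = (-81306 + 188688) - 12*(13*3 - 9)*147 = 107382 - 12*(39 - 9)*147 = 107382 - 12*30*147 = 107382 - 52920 = 54462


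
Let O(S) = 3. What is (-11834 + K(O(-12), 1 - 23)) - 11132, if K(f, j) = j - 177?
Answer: -23165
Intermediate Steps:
K(f, j) = -177 + j
(-11834 + K(O(-12), 1 - 23)) - 11132 = (-11834 + (-177 + (1 - 23))) - 11132 = (-11834 + (-177 - 22)) - 11132 = (-11834 - 199) - 11132 = -12033 - 11132 = -23165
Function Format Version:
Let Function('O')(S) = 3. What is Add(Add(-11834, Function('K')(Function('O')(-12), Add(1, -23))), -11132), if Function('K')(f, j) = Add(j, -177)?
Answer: -23165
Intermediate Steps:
Function('K')(f, j) = Add(-177, j)
Add(Add(-11834, Function('K')(Function('O')(-12), Add(1, -23))), -11132) = Add(Add(-11834, Add(-177, Add(1, -23))), -11132) = Add(Add(-11834, Add(-177, -22)), -11132) = Add(Add(-11834, -199), -11132) = Add(-12033, -11132) = -23165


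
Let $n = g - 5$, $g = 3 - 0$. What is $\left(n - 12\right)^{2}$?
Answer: $196$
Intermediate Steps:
$g = 3$ ($g = 3 + 0 = 3$)
$n = -2$ ($n = 3 - 5 = -2$)
$\left(n - 12\right)^{2} = \left(-2 - 12\right)^{2} = \left(-14\right)^{2} = 196$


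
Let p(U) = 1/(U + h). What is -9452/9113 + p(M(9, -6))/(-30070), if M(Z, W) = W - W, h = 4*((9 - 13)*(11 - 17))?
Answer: -27285286553/26306679360 ≈ -1.0372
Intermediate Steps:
h = 96 (h = 4*(-4*(-6)) = 4*24 = 96)
M(Z, W) = 0
p(U) = 1/(96 + U) (p(U) = 1/(U + 96) = 1/(96 + U))
-9452/9113 + p(M(9, -6))/(-30070) = -9452/9113 + 1/((96 + 0)*(-30070)) = -9452*1/9113 - 1/30070/96 = -9452/9113 + (1/96)*(-1/30070) = -9452/9113 - 1/2886720 = -27285286553/26306679360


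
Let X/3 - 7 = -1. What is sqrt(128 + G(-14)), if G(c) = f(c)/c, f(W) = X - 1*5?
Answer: sqrt(24906)/14 ≈ 11.273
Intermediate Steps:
X = 18 (X = 21 + 3*(-1) = 21 - 3 = 18)
f(W) = 13 (f(W) = 18 - 1*5 = 18 - 5 = 13)
G(c) = 13/c
sqrt(128 + G(-14)) = sqrt(128 + 13/(-14)) = sqrt(128 + 13*(-1/14)) = sqrt(128 - 13/14) = sqrt(1779/14) = sqrt(24906)/14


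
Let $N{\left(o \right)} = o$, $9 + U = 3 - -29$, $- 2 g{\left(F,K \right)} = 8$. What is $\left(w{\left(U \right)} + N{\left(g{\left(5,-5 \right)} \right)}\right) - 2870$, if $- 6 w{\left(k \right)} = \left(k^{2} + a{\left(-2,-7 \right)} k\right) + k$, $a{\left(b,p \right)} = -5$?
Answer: $- \frac{17681}{6} \approx -2946.8$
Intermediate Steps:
$g{\left(F,K \right)} = -4$ ($g{\left(F,K \right)} = \left(- \frac{1}{2}\right) 8 = -4$)
$U = 23$ ($U = -9 + \left(3 - -29\right) = -9 + \left(3 + 29\right) = -9 + 32 = 23$)
$w{\left(k \right)} = - \frac{k^{2}}{6} + \frac{2 k}{3}$ ($w{\left(k \right)} = - \frac{\left(k^{2} - 5 k\right) + k}{6} = - \frac{k^{2} - 4 k}{6} = - \frac{k^{2}}{6} + \frac{2 k}{3}$)
$\left(w{\left(U \right)} + N{\left(g{\left(5,-5 \right)} \right)}\right) - 2870 = \left(\frac{1}{6} \cdot 23 \left(4 - 23\right) - 4\right) - 2870 = \left(\frac{1}{6} \cdot 23 \left(-19\right) - 4\right) - 2870 = \left(- \frac{437}{6} - 4\right) - 2870 = - \frac{461}{6} - 2870 = - \frac{17681}{6}$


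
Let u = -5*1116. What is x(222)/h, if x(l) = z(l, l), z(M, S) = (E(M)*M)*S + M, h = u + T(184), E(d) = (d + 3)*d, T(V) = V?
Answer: -1230868011/2698 ≈ -4.5622e+5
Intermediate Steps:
u = -5580
E(d) = d*(3 + d) (E(d) = (3 + d)*d = d*(3 + d))
h = -5396 (h = -5580 + 184 = -5396)
z(M, S) = M + S*M**2*(3 + M) (z(M, S) = ((M*(3 + M))*M)*S + M = (M**2*(3 + M))*S + M = S*M**2*(3 + M) + M = M + S*M**2*(3 + M))
x(l) = l*(1 + l**2*(3 + l)) (x(l) = l*(1 + l*l*(3 + l)) = l*(1 + l**2*(3 + l)))
x(222)/h = (222*(1 + 222**2*(3 + 222)))/(-5396) = (222*(1 + 49284*225))*(-1/5396) = (222*(1 + 11088900))*(-1/5396) = (222*11088901)*(-1/5396) = 2461736022*(-1/5396) = -1230868011/2698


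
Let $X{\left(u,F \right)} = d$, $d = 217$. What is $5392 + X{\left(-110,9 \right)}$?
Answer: $5609$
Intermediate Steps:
$X{\left(u,F \right)} = 217$
$5392 + X{\left(-110,9 \right)} = 5392 + 217 = 5609$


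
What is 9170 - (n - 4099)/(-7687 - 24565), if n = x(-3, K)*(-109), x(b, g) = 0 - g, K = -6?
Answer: 295746087/32252 ≈ 9169.9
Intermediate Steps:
x(b, g) = -g
n = -654 (n = -1*(-6)*(-109) = 6*(-109) = -654)
9170 - (n - 4099)/(-7687 - 24565) = 9170 - (-654 - 4099)/(-7687 - 24565) = 9170 - (-4753)/(-32252) = 9170 - (-4753)*(-1)/32252 = 9170 - 1*4753/32252 = 9170 - 4753/32252 = 295746087/32252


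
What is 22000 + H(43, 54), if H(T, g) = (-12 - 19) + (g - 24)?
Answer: 21999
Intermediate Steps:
H(T, g) = -55 + g (H(T, g) = -31 + (-24 + g) = -55 + g)
22000 + H(43, 54) = 22000 + (-55 + 54) = 22000 - 1 = 21999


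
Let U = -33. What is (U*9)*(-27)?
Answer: 8019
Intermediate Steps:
(U*9)*(-27) = -33*9*(-27) = -297*(-27) = 8019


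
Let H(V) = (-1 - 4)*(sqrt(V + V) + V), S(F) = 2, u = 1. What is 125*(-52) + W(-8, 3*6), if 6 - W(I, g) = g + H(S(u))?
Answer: -6492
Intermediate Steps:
H(V) = -5*V - 5*sqrt(2)*sqrt(V) (H(V) = -5*(sqrt(2*V) + V) = -5*(sqrt(2)*sqrt(V) + V) = -5*(V + sqrt(2)*sqrt(V)) = -5*V - 5*sqrt(2)*sqrt(V))
W(I, g) = 26 - g (W(I, g) = 6 - (g + (-5*2 - 5*sqrt(2)*sqrt(2))) = 6 - (g + (-10 - 10)) = 6 - (g - 20) = 6 - (-20 + g) = 6 + (20 - g) = 26 - g)
125*(-52) + W(-8, 3*6) = 125*(-52) + (26 - 3*6) = -6500 + (26 - 1*18) = -6500 + (26 - 18) = -6500 + 8 = -6492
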